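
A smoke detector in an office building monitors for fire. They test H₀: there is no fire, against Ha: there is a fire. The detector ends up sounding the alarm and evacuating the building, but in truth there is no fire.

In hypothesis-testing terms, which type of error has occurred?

Type I error

'Sounding the alarm and evacuating the building' corresponds to rejecting H₀.
H₀ was rejected but H₀ is true — a Type I error (false positive).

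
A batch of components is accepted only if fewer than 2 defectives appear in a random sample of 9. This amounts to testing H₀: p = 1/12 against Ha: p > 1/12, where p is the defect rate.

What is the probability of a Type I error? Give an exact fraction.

218150683/1289945088

α = P(reject H₀ | H₀ true) = P(S ≥ 2 | p = 1/12), S ~ Binomial(9, 1/12).
Computing the lower-tail complement: 1 − 1071794405/1289945088 = 218150683/1289945088.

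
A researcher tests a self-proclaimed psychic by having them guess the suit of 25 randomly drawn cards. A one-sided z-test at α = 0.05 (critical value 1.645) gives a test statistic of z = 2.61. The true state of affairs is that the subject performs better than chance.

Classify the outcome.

The conventional null hypothesis is that the subject is guessing at random (p = 1/4).
Since z = 2.61 > z* = 1.645, H₀ is rejected.
H₀ is false (actually the subject performs better than chance).
The decision matches the true state — no error.

No error — this is a correct decision.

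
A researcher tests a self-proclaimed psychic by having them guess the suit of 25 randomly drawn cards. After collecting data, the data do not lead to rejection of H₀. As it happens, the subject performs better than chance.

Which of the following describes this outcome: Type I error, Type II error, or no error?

The conventional null hypothesis here is that the subject is guessing at random (p = 1/4).
H₀ was not rejected, but H₀ is actually false.
Failing to reject a false null hypothesis is a Type II error (false negative).

Type II error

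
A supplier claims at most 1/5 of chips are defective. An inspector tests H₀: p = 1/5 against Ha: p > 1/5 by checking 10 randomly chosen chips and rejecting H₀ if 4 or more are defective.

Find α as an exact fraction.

1180409/9765625

Under H₀, K ~ Binomial(10, 1/5); the Type I error rate is P(K ≥ 4).
Via the complement, α = 1 − Σ_{j=0}^{3} C(10,j)(1/5)^j(4/5)^{10-j} = 1180409/9765625.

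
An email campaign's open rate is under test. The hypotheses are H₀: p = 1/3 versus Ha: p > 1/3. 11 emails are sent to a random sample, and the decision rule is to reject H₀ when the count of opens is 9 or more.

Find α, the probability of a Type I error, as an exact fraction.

Under H₀, S ~ Binomial(11, 1/3), and α = P(S ≥ 9).
P(S ≥ 9) = Σ_{j=9}^{11} C(11,j)·(1/3)^j·(2/3)^{11-j} = 1/729.

1/729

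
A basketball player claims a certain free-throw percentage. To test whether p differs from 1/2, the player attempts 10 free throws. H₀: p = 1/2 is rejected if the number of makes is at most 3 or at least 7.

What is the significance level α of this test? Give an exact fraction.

11/32

The significance level is the null-hypothesis probability of the rejection region {≤3} ∪ {≥7}.
By symmetry, α = 2·P(Y ≤ 3) = 2·(1 + 10 + 45 + 120)/1024 = 352/1024 = 11/32.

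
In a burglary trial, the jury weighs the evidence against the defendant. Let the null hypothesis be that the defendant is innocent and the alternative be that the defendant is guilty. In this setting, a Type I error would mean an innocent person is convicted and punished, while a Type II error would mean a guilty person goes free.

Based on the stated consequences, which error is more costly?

The Type I consequence (an innocent person is convicted and punished) is more severe than the Type II consequence (a guilty person goes free).

Type I error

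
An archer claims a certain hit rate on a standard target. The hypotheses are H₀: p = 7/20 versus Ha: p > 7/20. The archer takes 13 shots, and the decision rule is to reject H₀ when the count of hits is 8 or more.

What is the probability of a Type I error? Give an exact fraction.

α = P(reject H₀ | H₀ true) = P(X ≥ 8 | p = 7/20), with X ~ Binomial(13, 7/20).
Adding the binomial terms for j = 8 through 13 with p = 7/20 yields 29568684698777/640000000000000.

29568684698777/640000000000000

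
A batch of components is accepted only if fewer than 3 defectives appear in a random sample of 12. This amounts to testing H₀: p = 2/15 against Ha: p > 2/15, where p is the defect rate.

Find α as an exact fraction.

Under H₀, K ~ Binomial(12, 2/15); the Type I error rate is P(K ≥ 3).
Computing the lower-tail complement: 1 − 20540915285501/25949267578125 = 5408352292624/25949267578125.

5408352292624/25949267578125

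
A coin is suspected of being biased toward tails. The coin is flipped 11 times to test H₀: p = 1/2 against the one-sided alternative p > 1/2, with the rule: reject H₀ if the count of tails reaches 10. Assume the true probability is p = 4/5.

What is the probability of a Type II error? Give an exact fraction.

β = P(fail to reject H₀ | Ha true) = P(S ≤ 9 | p = 4/5), S ~ Binomial(11, 4/5).
Summing C(11,j)·(4/5)^j·(1/5)^{11-j} for j = 0..9 gives 6619897/9765625.

6619897/9765625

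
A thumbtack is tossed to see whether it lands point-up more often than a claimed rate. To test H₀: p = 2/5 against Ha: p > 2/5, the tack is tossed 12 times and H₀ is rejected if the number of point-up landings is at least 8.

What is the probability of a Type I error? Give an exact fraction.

2798336/48828125

The Type I error probability is α = P(K ≥ 8) computed under H₀, where K ~ Binomial(12, 2/5).
Adding the binomial terms for j = 8 through 12 with p = 2/5 yields 2798336/48828125.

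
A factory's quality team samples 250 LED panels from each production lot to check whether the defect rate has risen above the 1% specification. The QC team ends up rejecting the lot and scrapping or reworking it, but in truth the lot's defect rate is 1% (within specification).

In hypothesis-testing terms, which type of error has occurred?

Type I error

The null hypothesis here is that the lot's defect rate is 1% (within specification).
'Rejecting the lot and scrapping or reworking it' corresponds to rejecting H₀.
H₀ was rejected but H₀ is true — a Type I error (false positive).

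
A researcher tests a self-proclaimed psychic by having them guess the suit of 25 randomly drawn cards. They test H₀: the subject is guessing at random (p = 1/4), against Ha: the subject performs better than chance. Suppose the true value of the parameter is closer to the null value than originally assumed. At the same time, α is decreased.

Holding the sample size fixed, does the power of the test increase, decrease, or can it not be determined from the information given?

A smaller departure from H₀ means the test statistic under Ha is distributed closer to where it would be under H₀; rejection becomes less likely. Lowering α raises the bar for rejection; under Ha, the test now fails to reject on outcomes it previously would have rejected. Both changes push β in the same direction.
Since power = 1 − β and β increases, power decreases.

It decreases.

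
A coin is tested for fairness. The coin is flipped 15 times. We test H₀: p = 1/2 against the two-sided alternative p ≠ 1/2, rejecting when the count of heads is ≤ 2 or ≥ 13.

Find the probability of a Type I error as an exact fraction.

121/16384

α = P(K ≤ 2 or K ≥ 13 | p = 1/2), K ~ Binomial(15, 1/2).
Each tail has probability (1 + 15 + 105)/32768; doubling gives α = 242/32768 = 121/16384.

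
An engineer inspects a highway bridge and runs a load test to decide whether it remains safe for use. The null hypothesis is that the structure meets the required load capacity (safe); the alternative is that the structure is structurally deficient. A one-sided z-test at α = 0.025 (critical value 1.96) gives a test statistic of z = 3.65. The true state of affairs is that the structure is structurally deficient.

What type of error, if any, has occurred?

Since z = 3.65 > z* = 1.96, H₀ is rejected.
H₀ is false (actually the structure is structurally deficient).
The decision matches the true state — no error.

No error (correct decision).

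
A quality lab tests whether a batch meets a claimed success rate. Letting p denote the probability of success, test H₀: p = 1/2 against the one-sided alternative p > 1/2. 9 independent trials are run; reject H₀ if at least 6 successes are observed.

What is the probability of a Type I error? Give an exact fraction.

65/256

Under H₀, Y ~ Binomial(9, 1/2), and α = P(Y ≥ 6).
Summing the upper tail: (84 + 36 + 9 + 1) / 2^9 = 130/512 = 65/256.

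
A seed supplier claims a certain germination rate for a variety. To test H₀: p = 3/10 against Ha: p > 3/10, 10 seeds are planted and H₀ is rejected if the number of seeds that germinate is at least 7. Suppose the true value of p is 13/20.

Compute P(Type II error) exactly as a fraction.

A Type II error is failing to reject when Ha holds: with p = 13/20, β = P(S ≤ 6).
Equivalently, β = 1 − P(S ≥ 7) = 1244602838129/2560000000000.

1244602838129/2560000000000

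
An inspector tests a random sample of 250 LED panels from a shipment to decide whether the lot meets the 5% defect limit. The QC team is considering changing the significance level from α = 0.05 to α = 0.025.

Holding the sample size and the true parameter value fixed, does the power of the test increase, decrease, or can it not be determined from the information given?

Lowering α raises the bar for rejection; under Ha, the test now fails to reject on outcomes it previously would have rejected.
Since power = 1 − β and β increases, power decreases.

It decreases.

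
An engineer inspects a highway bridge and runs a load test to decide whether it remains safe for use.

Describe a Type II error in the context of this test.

A Type II error would mean concluding that the structure meets the required load capacity (safe) (or at least failing to establish that the structure is structurally deficient) when in fact the structure is structurally deficient.

With the conventional null hypothesis that the structure meets the required load capacity (safe):
A Type II error is failing to reject H₀ when H₀ is false.
Here that means keeping the structure open when actually the structure is structurally deficient.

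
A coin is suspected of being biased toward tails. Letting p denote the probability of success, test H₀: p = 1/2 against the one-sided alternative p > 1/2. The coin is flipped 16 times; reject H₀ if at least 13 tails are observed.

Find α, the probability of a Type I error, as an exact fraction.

697/65536

α = P(reject H₀ | H₀ true) = P(K ≥ 13 | p = 1/2), with K ~ Binomial(16, 1/2).
Summing the upper tail: (560 + 120 + 16 + 1) / 2^16 = 697/65536.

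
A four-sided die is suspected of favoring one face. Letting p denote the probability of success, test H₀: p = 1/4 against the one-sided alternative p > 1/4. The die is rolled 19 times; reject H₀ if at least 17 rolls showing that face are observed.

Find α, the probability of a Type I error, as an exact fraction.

1597/274877906944

The Type I error probability is α = P(K ≥ 17) computed under H₀, where K ~ Binomial(19, 1/4).
Adding the binomial terms for j = 17 through 19 with p = 1/4 yields 1597/274877906944.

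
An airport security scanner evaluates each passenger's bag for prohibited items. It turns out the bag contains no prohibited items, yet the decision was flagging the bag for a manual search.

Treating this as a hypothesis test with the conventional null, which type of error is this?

The null hypothesis here is that the bag contains no prohibited items.
'Flagging the bag for a manual search' corresponds to rejecting H₀.
H₀ was rejected but H₀ is true — a Type I error (false positive).

Type I error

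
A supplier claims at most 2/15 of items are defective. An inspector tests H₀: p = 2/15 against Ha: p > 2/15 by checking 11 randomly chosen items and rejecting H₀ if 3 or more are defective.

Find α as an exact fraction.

2209953752/12814453125

The significance level is the probability, assuming p = 2/15, of seeing 3 or more defectives in 11 draws.
Via the complement, α = 1 − Σ_{j=0}^{2} C(11,j)(2/15)^j(13/15)^{11-j} = 2209953752/12814453125.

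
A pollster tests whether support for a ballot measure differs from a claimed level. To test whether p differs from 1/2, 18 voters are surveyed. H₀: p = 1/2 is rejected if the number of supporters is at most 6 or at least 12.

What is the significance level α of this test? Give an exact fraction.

7795/32768

α = P(X ≤ 6 or X ≥ 12 | p = 1/2), X ~ Binomial(18, 1/2).
The two tails are symmetric, so α = 2·(1 + 18 + 153 + 816 + 3060 + 8568 + 18564)/2^18 = 62360/262144 = 7795/32768.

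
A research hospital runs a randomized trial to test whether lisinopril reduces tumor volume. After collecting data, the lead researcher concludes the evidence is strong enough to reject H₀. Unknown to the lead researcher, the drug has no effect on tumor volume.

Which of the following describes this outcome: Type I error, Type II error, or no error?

Type I error

The conventional null hypothesis here is that the drug has no effect on tumor volume.
H₀ was rejected, but H₀ is actually true.
Rejecting a true null hypothesis is a Type I error (false positive).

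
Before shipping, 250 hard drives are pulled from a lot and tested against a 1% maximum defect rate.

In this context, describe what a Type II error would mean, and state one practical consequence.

A Type II error would mean concluding that the lot's defect rate is 1% (within specification) (or at least failing to establish that the lot's defect rate exceeds 1%) when in fact the lot's defect rate exceeds 1%. Consequence: a defective lot is shipped to customers.

With the conventional null hypothesis that the lot's defect rate is 1% (within specification):
A Type II error is failing to reject H₀ when H₀ is false.
Here that means accepting the lot and shipping it when actually the lot's defect rate exceeds 1%.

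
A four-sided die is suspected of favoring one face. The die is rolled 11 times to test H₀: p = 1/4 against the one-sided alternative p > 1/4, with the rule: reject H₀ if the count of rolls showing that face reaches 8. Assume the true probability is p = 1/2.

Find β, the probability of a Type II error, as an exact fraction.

227/256

β = P(fail to reject H₀ | Ha true) = P(Y ≤ 7 | p = 1/2), Y ~ Binomial(11, 1/2).
Summing C(11,j)·(1/2)^j·(1/2)^{11-j} for j = 0..7 gives 227/256.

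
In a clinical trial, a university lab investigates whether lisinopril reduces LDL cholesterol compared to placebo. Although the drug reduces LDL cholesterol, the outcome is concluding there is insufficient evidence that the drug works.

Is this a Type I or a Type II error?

Type II error

The null hypothesis here is that the drug has no effect on LDL cholesterol.
'Concluding there is insufficient evidence that the drug works' corresponds to failing to reject H₀.
H₀ was not rejected but H₀ is false — a Type II error (false negative).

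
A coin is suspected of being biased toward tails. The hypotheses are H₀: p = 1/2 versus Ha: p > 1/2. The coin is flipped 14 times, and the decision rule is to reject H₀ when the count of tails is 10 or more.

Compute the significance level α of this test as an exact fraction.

The Type I error probability is α = P(K ≥ 10) computed under H₀, where K ~ Binomial(14, 1/2).
That's C(14,10) + C(14,11) + C(14,12) + C(14,13) + C(14,14) over 2^14, i.e. (1001 + 364 + 91 + 14 + 1)/16384 = 1471/16384.

1471/16384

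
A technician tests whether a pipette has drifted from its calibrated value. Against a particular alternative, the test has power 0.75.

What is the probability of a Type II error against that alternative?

0.25

Power = 1 − β, so β = 1 − 0.75 = 0.25.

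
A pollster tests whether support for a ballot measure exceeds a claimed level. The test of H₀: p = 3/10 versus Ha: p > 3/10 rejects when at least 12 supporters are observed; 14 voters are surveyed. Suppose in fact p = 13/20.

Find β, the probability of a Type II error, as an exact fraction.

750447350803558569/819200000000000000

A Type II error is failing to reject when Ha holds: with p = 13/20, β = P(X ≤ 11).
Summing C(14,j)·(13/20)^j·(7/20)^{14-j} for j = 0..11 gives 750447350803558569/819200000000000000.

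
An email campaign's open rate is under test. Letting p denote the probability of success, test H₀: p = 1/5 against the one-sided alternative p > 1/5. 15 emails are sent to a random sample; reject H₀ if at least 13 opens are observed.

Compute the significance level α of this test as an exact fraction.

Under H₀, K ~ Binomial(15, 1/5), and α = P(K ≥ 13).
Summing C(15,j)(1/5)^j(4/5)^{15−j} for j = 13,…,15 gives 1741/30517578125.

1741/30517578125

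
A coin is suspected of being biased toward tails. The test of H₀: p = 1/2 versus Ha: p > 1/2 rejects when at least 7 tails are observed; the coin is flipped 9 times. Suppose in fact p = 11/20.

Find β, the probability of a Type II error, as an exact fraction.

A Type II error is failing to reject when Ha holds: with p = 11/20, β = P(Y ≤ 6).
Adding the binomial probabilities P(Y=0)+…+P(Y=6) at p = 11/20 gives 54431799039/64000000000.

54431799039/64000000000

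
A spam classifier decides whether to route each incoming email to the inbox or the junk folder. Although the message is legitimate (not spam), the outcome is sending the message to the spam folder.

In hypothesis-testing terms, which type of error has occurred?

The null hypothesis here is that the message is legitimate (not spam).
'Sending the message to the spam folder' corresponds to rejecting H₀.
H₀ was rejected but H₀ is true — a Type I error (false positive).

Type I error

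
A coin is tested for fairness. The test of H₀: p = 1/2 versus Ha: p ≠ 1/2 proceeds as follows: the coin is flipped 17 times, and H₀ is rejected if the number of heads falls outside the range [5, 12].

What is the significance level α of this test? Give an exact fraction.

α = P(S ≤ 4 or S ≥ 13 | p = 1/2), S ~ Binomial(17, 1/2).
By symmetry, α = 2·P(S ≤ 4) = 2·(1 + 17 + 136 + 680 + 2380)/131072 = 6428/131072 = 1607/32768.

1607/32768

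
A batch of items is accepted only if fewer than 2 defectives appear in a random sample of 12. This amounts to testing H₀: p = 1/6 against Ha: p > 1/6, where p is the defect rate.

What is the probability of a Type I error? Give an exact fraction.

α = P(reject H₀ | H₀ true) = P(Y ≥ 2 | p = 1/6), Y ~ Binomial(12, 1/6).
α = 1 − P(Y ≤ 1) = 1 − 830078125/2176782336 = 1346704211/2176782336.

1346704211/2176782336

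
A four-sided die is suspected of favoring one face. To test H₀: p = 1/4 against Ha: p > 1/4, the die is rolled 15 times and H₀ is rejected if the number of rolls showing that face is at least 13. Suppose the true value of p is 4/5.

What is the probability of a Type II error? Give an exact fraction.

18370873741/30517578125

A Type II error is failing to reject when Ha holds: with p = 4/5, β = P(K ≤ 12).
Equivalently, β = 1 − P(K ≥ 13) = 18370873741/30517578125.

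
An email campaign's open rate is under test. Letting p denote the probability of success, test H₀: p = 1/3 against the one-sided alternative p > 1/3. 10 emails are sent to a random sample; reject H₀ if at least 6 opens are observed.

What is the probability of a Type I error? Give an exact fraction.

The Type I error probability is α = P(Y ≥ 6) computed under H₀, where Y ~ Binomial(10, 1/3).
Summing C(10,j)(1/3)^j(2/3)^{10−j} for j = 6,…,10 gives 1507/19683.

1507/19683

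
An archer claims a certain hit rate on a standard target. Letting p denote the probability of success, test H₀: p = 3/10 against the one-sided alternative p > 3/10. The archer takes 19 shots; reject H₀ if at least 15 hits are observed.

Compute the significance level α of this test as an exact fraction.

7448847648561/500000000000000000

The Type I error probability is α = P(X ≥ 15) computed under H₀, where X ~ Binomial(19, 3/10).
Adding the binomial terms for j = 15 through 19 with p = 3/10 yields 7448847648561/500000000000000000.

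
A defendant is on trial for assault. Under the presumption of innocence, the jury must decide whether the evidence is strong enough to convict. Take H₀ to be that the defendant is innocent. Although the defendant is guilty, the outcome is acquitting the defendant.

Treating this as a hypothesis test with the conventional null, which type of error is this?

'Acquitting the defendant' corresponds to failing to reject H₀.
H₀ was not rejected but H₀ is false — a Type II error (false negative).

Type II error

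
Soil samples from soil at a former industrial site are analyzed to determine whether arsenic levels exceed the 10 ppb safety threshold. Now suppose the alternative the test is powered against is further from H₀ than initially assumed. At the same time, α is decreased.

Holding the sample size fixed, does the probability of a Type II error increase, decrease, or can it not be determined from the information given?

The first change alone would make β decrease; the second alone would make β increase. Which effect dominates depends on the magnitudes, which are not given.

Cannot be determined from the information given.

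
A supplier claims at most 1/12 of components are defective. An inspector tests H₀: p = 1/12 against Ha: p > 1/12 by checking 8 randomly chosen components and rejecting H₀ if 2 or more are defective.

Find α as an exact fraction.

The significance level is the probability, assuming p = 1/12, of seeing 2 or more defectives in 8 draws.
Computing the lower-tail complement: 1 − 370256249/429981696 = 59725447/429981696.

59725447/429981696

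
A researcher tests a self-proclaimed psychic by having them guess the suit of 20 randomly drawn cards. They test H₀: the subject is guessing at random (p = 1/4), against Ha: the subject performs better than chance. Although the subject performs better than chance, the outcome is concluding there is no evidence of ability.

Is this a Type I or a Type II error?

Type II error

'Concluding there is no evidence of ability' corresponds to failing to reject H₀.
H₀ was not rejected but H₀ is false — a Type II error (false negative).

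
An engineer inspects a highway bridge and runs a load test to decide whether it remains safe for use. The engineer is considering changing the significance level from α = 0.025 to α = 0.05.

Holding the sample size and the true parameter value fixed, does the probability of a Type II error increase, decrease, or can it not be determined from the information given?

It decreases.

A larger α widens the rejection region, so when the alternative is true more outcomes lead to rejection — failing to reject becomes less likely.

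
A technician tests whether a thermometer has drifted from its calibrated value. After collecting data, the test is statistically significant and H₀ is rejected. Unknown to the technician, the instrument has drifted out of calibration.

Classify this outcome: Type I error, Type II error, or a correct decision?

No error (correct decision).

The conventional null hypothesis here is that the instrument is correctly calibrated.
The test rejected a false H₀ — the decision matches the true state.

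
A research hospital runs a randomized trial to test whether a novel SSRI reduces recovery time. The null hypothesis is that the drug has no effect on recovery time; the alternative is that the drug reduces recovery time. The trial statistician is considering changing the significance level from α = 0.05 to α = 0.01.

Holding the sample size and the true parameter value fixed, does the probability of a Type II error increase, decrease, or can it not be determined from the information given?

It increases.

Lowering α raises the bar for rejection; under Ha, the test now fails to reject on outcomes it previously would have rejected.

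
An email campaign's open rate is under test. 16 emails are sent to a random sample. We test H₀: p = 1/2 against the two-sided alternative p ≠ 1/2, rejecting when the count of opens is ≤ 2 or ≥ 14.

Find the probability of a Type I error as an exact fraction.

Under H₀, X ~ Binomial(16, 1/2); α is the probability of landing in either tail, P(X ≤ 2) + P(X ≥ 14).
By symmetry, α = 2·P(X ≤ 2) = 2·(1 + 16 + 120)/65536 = 274/65536 = 137/32768.

137/32768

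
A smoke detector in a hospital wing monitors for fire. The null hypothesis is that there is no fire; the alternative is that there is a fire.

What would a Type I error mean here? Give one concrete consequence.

A Type I error would mean concluding that there is a fire when in fact there is no fire. Consequence: the building is evacuated for a false alarm, disrupting work.

A Type I error is rejecting H₀ when H₀ is true.
Here that means sounding the alarm and evacuating the building when actually there is no fire.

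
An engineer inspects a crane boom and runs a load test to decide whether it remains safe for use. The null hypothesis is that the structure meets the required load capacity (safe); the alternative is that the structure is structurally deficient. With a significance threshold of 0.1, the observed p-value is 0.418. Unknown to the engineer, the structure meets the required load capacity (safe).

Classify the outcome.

No error (correct decision).

Since p = 0.418 ≥ α = 0.1, H₀ is not rejected.
H₀ is true (actually the structure meets the required load capacity (safe)).
The decision matches the true state — no error.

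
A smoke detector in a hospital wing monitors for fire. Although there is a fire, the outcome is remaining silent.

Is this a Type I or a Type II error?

The null hypothesis here is that there is no fire.
'Remaining silent' corresponds to failing to reject H₀.
H₀ was not rejected but H₀ is false — a Type II error (false negative).

Type II error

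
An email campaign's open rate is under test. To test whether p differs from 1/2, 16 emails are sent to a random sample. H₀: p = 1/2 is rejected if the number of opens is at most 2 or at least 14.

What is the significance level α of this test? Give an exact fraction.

The significance level is the null-hypothesis probability of the rejection region {≤2} ∪ {≥14}.
The two tails are symmetric, so α = 2·(1 + 16 + 120)/2^16 = 274/65536 = 137/32768.

137/32768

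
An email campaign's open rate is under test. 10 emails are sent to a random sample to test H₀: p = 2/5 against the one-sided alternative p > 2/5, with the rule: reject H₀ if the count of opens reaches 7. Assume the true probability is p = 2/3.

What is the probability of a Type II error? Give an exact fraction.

8675/19683

A Type II error is failing to reject when Ha holds: with p = 2/3, β = P(S ≤ 6).
Equivalently, β = 1 − P(S ≥ 7) = 8675/19683.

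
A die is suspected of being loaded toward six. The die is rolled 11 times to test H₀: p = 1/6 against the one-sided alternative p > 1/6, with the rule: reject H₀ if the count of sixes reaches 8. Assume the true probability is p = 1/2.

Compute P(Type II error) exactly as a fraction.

227/256

A Type II error is failing to reject when Ha holds: with p = 1/2, β = P(K ≤ 7).
Adding the binomial probabilities P(K=0)+…+P(K=7) at p = 1/2 gives 227/256.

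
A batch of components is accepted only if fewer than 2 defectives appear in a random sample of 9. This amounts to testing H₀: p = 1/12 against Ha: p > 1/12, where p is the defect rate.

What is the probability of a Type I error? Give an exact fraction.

Under H₀, Y ~ Binomial(9, 1/12); the Type I error rate is P(Y ≥ 2).
Via the complement, α = 1 − Σ_{j=0}^{1} C(9,j)(1/12)^j(11/12)^{9-j} = 218150683/1289945088.

218150683/1289945088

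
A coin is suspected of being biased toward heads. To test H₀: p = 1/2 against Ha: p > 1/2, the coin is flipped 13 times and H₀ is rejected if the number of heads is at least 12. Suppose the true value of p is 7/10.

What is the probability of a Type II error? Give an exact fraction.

β = P(fail to reject H₀ | Ha true) = P(Y ≤ 11 | p = 7/10), Y ~ Binomial(13, 7/10).
Summing C(13,j)·(7/10)^j·(3/10)^{13-j} for j = 0..11 gives 4681650394377/5000000000000.

4681650394377/5000000000000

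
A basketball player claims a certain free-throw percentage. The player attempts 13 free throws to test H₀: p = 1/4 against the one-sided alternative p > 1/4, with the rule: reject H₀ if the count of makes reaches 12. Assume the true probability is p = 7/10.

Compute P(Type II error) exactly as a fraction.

A Type II error is failing to reject when Ha holds: with p = 7/10, β = P(Y ≤ 11).
Summing C(13,j)·(7/10)^j·(3/10)^{13-j} for j = 0..11 gives 4681650394377/5000000000000.

4681650394377/5000000000000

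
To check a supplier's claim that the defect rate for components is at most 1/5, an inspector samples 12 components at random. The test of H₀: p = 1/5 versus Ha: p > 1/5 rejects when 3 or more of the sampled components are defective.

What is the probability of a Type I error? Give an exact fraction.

α = P(reject H₀ | H₀ true) = P(S ≥ 3 | p = 1/5), S ~ Binomial(12, 1/5).
Via the complement, α = 1 − Σ_{j=0}^{2} C(12,j)(1/5)^j(4/5)^{12-j} = 21565149/48828125.

21565149/48828125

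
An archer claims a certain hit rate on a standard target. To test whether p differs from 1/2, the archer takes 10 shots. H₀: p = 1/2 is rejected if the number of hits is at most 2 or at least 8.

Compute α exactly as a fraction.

7/64

α = P(X ≤ 2 or X ≥ 8 | p = 1/2), X ~ Binomial(10, 1/2).
By symmetry, α = 2·P(X ≤ 2) = 2·(1 + 10 + 45)/1024 = 112/1024 = 7/64.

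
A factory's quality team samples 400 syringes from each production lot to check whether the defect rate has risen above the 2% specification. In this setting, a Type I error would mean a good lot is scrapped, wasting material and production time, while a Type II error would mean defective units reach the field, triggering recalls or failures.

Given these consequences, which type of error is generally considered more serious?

The Type II consequence (defective units reach the field, triggering recalls or failures) is more severe than the Type I consequence (a good lot is scrapped, wasting material and production time).

Type II error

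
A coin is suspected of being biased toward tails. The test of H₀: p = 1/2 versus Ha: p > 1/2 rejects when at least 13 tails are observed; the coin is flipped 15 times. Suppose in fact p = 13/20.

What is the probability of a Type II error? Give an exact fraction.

β = P(fail to reject H₀ | Ha true) = P(K ≤ 12 | p = 13/20), K ~ Binomial(15, 13/20).
Adding the binomial probabilities P(K=0)+…+P(K=12) at p = 13/20 gives 30745097163070342213/32768000000000000000.

30745097163070342213/32768000000000000000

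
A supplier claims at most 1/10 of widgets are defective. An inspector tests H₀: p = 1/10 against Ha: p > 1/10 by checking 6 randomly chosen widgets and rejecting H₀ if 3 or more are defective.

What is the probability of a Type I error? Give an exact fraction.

α = P(reject H₀ | H₀ true) = P(Y ≥ 3 | p = 1/10), Y ~ Binomial(6, 1/10).
α = 1 − P(Y ≤ 2) = 1 − 19683/20000 = 317/20000.

317/20000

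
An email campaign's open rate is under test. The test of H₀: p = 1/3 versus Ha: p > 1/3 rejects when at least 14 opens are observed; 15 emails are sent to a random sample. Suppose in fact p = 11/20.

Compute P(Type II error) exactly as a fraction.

16356278262148423407/16384000000000000000

Under the alternative p = 11/20, K ~ Binomial(15, 11/20); β is the probability the test does not reject, P(K < 14).
Equivalently, β = 1 − P(K ≥ 14) = 16356278262148423407/16384000000000000000.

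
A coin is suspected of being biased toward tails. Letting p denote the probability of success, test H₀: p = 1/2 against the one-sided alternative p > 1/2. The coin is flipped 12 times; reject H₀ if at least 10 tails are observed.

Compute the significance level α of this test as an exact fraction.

The Type I error probability is α = P(K ≥ 10) computed under H₀, where K ~ Binomial(12, 1/2).
P(K ≥ 10) = [C(12,10) + C(12,11) + C(12,12)] / 2^12 = (66 + 12 + 1) / 4096 = 79/4096.

79/4096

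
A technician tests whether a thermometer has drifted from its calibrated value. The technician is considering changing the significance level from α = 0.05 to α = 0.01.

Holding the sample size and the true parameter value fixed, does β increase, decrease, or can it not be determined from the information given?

It increases.

A smaller α moves the rejection region further into the tail. With the alternative true, more outcomes now fall outside the rejection region, so failing to reject becomes more likely.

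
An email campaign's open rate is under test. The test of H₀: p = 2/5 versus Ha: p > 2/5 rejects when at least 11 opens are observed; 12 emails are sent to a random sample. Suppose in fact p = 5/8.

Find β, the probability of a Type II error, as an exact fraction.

β = P(fail to reject H₀ | Ha true) = P(S ≤ 10 | p = 5/8), S ~ Binomial(12, 5/8).
Adding the binomial probabilities P(S=0)+…+P(S=10) at p = 5/8 gives 66717523611/68719476736.

66717523611/68719476736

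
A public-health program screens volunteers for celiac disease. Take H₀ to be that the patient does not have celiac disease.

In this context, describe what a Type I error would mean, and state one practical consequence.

A Type I error would mean concluding that the patient has celiac disease when in fact the patient does not have celiac disease. Consequence: a healthy patient undergoes unnecessary, possibly invasive follow-up procedures.

A Type I error is rejecting H₀ when H₀ is true.
Here that means flagging the patient as positive and ordering follow-up testing when actually the patient does not have celiac disease.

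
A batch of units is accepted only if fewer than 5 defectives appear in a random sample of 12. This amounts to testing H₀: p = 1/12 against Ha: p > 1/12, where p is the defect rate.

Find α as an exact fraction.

α = P(reject H₀ | H₀ true) = P(S ≥ 5 | p = 1/12), S ~ Binomial(12, 1/12).
Computing the lower-tail complement: 1 − 1483149097639/1486016741376 = 2867643737/1486016741376.

2867643737/1486016741376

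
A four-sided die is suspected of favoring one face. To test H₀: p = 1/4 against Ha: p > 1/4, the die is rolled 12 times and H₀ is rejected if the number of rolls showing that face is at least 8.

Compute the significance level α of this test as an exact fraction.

23333/8388608

α = P(reject H₀ | H₀ true) = P(S ≥ 8 | p = 1/4), with S ~ Binomial(12, 1/4).
P(S ≥ 8) = Σ_{j=8}^{12} C(12,j)·(1/4)^j·(3/4)^{12-j} = 23333/8388608.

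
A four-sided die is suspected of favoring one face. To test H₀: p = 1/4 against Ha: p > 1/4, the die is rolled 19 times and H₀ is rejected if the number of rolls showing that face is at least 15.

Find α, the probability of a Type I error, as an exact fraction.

85429/68719476736

α = P(reject H₀ | H₀ true) = P(Y ≥ 15 | p = 1/4), with Y ~ Binomial(19, 1/4).
Adding the binomial terms for j = 15 through 19 with p = 1/4 yields 85429/68719476736.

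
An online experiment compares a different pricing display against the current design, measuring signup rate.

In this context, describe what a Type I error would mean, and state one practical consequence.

With the conventional null hypothesis that the new design has no effect on signup rate:
A Type I error is rejecting H₀ when H₀ is true.
Here that means shipping the new feature to all users when actually the new design has no effect on signup rate.

A Type I error would mean concluding that the new design increases signup rate when in fact the new design has no effect on signup rate. Consequence: engineering effort is spent shipping a change that doesn't actually help.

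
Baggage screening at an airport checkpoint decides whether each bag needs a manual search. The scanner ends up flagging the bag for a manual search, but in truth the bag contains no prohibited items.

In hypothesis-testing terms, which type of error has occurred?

Type I error

The null hypothesis here is that the bag contains no prohibited items.
'Flagging the bag for a manual search' corresponds to rejecting H₀.
H₀ was rejected but H₀ is true — a Type I error (false positive).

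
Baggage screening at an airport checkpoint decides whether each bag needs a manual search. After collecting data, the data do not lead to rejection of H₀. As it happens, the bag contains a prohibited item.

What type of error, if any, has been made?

The conventional null hypothesis here is that the bag contains no prohibited items.
H₀ was not rejected, but H₀ is actually false.
Failing to reject a false null hypothesis is a Type II error (false negative).

Type II error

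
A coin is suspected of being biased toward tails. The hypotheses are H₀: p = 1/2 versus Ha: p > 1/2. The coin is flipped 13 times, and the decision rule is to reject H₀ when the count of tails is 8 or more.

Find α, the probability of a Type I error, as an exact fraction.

595/2048

Under H₀, S ~ Binomial(13, 1/2), and α = P(S ≥ 8).
That's C(13,8) + C(13,9) + C(13,10) + C(13,11) + C(13,12) + C(13,13) over 2^13, i.e. (1287 + 715 + 286 + 78 + 13 + 1)/8192 = 2380/8192 = 595/2048.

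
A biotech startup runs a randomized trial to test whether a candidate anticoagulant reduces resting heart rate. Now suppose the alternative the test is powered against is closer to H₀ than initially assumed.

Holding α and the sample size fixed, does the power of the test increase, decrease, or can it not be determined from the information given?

A smaller true effect puts the Ha sampling distribution closer to H₀, so more of it falls in the non-rejection region.
Since power = 1 − β and β increases, power decreases.

It decreases.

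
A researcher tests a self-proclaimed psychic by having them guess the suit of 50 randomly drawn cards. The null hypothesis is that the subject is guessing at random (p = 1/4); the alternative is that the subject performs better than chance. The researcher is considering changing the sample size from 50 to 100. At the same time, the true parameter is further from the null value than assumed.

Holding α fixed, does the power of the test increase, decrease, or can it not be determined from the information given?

Increasing n separates the H₀ and Ha sampling distributions, so under Ha fewer outcomes land in the acceptance region. A bigger departure from H₀ is easier for the test to detect, so it fails to reject less often. Both changes push β in the same direction.
Since power = 1 − β and β decreases, power increases.

It increases.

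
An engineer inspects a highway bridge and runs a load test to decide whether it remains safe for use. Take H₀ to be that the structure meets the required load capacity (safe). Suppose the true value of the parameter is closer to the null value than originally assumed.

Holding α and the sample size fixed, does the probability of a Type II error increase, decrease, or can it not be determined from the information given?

A smaller departure from H₀ means the test statistic under Ha is distributed closer to where it would be under H₀; rejection becomes less likely.

It increases.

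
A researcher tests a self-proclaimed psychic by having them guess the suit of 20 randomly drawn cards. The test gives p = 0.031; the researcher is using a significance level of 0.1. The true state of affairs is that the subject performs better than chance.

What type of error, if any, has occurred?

The conventional null hypothesis is that the subject is guessing at random (p = 1/4).
Since p = 0.031 < α = 0.1, H₀ is rejected.
H₀ is false (actually the subject performs better than chance).
The decision matches the true state — no error.

No error — this is a correct decision.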